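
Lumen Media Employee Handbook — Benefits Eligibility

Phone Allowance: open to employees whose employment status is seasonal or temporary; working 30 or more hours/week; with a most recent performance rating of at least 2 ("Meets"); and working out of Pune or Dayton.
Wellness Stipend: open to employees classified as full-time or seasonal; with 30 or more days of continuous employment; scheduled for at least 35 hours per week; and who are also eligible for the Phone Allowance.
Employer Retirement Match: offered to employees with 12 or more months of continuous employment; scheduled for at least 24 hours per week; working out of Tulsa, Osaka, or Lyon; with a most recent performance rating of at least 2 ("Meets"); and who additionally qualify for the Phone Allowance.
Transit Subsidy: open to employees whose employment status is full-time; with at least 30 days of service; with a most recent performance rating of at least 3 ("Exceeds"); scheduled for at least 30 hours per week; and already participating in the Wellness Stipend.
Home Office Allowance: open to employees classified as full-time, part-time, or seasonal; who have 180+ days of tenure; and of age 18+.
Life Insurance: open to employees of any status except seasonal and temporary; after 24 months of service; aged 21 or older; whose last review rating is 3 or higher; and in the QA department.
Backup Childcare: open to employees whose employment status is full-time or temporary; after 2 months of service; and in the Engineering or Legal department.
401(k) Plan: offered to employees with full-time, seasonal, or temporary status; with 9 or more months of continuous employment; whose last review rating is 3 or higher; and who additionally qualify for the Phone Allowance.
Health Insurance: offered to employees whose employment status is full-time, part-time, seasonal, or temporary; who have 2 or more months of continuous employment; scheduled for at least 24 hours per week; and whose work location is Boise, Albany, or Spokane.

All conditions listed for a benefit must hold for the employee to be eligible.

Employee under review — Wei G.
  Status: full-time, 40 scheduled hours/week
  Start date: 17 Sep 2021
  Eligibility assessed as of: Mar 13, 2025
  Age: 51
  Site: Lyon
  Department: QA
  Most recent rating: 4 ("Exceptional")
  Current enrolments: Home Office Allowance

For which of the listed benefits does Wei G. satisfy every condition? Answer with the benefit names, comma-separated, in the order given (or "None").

Service from 17 Sep 2021 to Mar 13, 2025: 1273 days.
Phone Allowance — status full-time ✗ (requires seasonal or temporary) → not eligible.
Wellness Stipend — status full-time ✓; service 1273 days ≥ 30 days ✓; 40 hrs/wk ≥ 35 ✓; not eligible for Phone Allowance ✗ → not eligible.
Employer Retirement Match — service 1273 days ≥ 12 months (≈360 days) ✓; 40 hrs/wk ≥ 24 ✓; site Lyon ✓; rating 4 ≥ 2 ✓; not eligible for Phone Allowance ✗ → not eligible.
Transit Subsidy — status full-time ✓; service 1273 days ≥ 30 days ✓; rating 4 ≥ 3 ✓; 40 hrs/wk ≥ 30 ✓; not enrolled in Wellness Stipend ✗ → not eligible.
Home Office Allowance — status full-time ✓; service 1273 days ≥ 180 days ✓; age 51 ≥ 18 ✓ → eligible.
Life Insurance — status full-time ✓ (not excluded); service 1273 days ≥ 24 months (≈720 days) ✓; age 51 ≥ 21 ✓; rating 4 ≥ 3 ✓; dept QA ✓ → eligible.
Backup Childcare — status full-time ✓; service 1273 days ≥ 2 months (≈60 days) ✓; dept QA ✗ → not eligible.
401(k) Plan — status full-time ✓; service 1273 days ≥ 9 months (≈270 days) ✓; rating 4 ≥ 3 ✓; not eligible for Phone Allowance ✗ → not eligible.
Health Insurance — status full-time ✓; service 1273 days ≥ 2 months (≈60 days) ✓; 40 hrs/wk ≥ 24 ✓; site Lyon ✗ (not Boise, Albany, or Spokane) → not eligible.

Home Office Allowance, Life Insurance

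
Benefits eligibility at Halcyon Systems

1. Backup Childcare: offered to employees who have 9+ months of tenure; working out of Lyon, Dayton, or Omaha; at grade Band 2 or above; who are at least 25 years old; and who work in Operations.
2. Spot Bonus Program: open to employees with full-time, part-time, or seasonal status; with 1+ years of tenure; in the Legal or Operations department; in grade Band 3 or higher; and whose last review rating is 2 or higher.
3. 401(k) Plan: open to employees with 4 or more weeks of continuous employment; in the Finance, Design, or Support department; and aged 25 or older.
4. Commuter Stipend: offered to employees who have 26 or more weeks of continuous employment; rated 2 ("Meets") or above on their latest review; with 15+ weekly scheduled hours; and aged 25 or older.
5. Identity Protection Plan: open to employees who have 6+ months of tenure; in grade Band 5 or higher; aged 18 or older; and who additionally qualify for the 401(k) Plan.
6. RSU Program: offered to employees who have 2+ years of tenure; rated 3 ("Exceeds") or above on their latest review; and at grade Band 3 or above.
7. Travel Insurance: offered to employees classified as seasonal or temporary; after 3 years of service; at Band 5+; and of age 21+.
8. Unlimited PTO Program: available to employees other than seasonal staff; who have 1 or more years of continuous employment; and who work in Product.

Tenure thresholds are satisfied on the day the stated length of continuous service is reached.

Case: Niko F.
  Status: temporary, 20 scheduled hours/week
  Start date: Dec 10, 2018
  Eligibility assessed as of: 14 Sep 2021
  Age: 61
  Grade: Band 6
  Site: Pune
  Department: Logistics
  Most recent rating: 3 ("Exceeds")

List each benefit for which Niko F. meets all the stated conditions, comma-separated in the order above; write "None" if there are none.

Service from Dec 10, 2018 to 14 Sep 2021: 1009 days.
Backup Childcare — service 1009 days ≥ 9 months (≈270 days) ✓; site Pune ✗ (not Lyon, Dayton, or Omaha) → not eligible.
Spot Bonus Program — status temporary ✗ (requires full-time, part-time, or seasonal) → not eligible.
401(k) Plan — service 1009 days ≥ 4 weeks (≈28 days) ✓; dept Logistics ✗ → not eligible.
Commuter Stipend — service 1009 days ≥ 26 weeks (≈182 days) ✓; rating 3 ≥ 2 ✓; 20 hrs/wk ≥ 15 ✓; age 61 ≥ 25 ✓ → eligible.
Identity Protection Plan — service 1009 days ≥ 6 months (≈180 days) ✓; grade Band 6 ≥ Band 5 ✓; age 61 ≥ 18 ✓; not eligible for 401(k) Plan ✗ → not eligible.
RSU Program — service 1009 days ≥ 2 years (≈730 days) ✓; rating 3 ≥ 3 ✓; grade Band 6 ≥ Band 3 ✓ → eligible.
Travel Insurance — status temporary ✓; service 1009 days < 3 years (≈1095 days) ✗ → not eligible.
Unlimited PTO Program — status temporary ✓ (not excluded); service 1009 days ≥ 1 year (≈365 days) ✓; dept Logistics ✗ → not eligible.

Commuter Stipend, RSU Program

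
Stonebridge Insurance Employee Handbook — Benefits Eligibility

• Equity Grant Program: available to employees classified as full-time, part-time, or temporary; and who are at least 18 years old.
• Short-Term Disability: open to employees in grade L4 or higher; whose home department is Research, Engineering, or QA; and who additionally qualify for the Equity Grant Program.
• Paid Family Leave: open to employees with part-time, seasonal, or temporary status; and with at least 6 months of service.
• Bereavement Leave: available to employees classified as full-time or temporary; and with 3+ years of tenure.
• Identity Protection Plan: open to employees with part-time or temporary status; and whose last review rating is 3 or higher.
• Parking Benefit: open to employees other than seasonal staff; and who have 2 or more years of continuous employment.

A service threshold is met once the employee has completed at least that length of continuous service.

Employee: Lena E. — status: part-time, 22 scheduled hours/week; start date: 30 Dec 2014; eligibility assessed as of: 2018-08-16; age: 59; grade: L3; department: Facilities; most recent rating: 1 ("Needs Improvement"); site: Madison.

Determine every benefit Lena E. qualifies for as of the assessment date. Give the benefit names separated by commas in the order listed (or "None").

Service from 30 Dec 2014 to 2018-08-16: 1325 days.
Equity Grant Program — status part-time ✓; age 59 ≥ 18 ✓ → eligible.
Short-Term Disability — grade L3 < L4 ✗ → not eligible.
Paid Family Leave — status part-time ✓; service 1325 days ≥ 6 months (≈180 days) ✓ → eligible.
Bereavement Leave — status part-time ✗ (requires full-time or temporary) → not eligible.
Identity Protection Plan — status part-time ✓; rating 1 < 3 ✗ → not eligible.
Parking Benefit — status part-time ✓ (not excluded); service 1325 days ≥ 2 years (≈730 days) ✓ → eligible.

Equity Grant Program, Paid Family Leave, Parking Benefit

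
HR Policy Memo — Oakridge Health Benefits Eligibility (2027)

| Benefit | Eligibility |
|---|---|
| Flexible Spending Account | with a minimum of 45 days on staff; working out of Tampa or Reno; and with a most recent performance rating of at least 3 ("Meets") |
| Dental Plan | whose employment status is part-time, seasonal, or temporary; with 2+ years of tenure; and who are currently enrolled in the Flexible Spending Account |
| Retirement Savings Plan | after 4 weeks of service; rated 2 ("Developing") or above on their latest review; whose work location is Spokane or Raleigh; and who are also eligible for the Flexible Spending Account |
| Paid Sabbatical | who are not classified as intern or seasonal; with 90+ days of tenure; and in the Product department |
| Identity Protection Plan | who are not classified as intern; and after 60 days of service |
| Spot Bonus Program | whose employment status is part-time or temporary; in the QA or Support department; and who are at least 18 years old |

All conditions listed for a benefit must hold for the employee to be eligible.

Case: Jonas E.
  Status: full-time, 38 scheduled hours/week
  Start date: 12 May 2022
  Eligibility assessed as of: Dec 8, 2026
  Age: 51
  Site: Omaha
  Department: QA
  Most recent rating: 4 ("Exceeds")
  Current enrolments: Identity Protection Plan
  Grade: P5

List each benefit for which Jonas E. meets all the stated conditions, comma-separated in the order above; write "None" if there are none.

Service from 12 May 2022 to Dec 8, 2026: 1671 days.
Flexible Spending Account — service 1671 days ≥ 45 days ✓; site Omaha ✗ (not Tampa or Reno) → not eligible.
Dental Plan — status full-time ✗ (requires part-time, seasonal, or temporary) → not eligible.
Retirement Savings Plan — service 1671 days ≥ 4 weeks (≈28 days) ✓; rating 4 ≥ 2 ✓; site Omaha ✗ (not Spokane or Raleigh) → not eligible.
Paid Sabbatical — status full-time ✓ (not excluded); service 1671 days ≥ 90 days ✓; dept QA ✗ → not eligible.
Identity Protection Plan — status full-time ✓ (not excluded); service 1671 days ≥ 60 days ✓ → eligible.
Spot Bonus Program — status full-time ✗ (requires part-time or temporary) → not eligible.

Identity Protection Plan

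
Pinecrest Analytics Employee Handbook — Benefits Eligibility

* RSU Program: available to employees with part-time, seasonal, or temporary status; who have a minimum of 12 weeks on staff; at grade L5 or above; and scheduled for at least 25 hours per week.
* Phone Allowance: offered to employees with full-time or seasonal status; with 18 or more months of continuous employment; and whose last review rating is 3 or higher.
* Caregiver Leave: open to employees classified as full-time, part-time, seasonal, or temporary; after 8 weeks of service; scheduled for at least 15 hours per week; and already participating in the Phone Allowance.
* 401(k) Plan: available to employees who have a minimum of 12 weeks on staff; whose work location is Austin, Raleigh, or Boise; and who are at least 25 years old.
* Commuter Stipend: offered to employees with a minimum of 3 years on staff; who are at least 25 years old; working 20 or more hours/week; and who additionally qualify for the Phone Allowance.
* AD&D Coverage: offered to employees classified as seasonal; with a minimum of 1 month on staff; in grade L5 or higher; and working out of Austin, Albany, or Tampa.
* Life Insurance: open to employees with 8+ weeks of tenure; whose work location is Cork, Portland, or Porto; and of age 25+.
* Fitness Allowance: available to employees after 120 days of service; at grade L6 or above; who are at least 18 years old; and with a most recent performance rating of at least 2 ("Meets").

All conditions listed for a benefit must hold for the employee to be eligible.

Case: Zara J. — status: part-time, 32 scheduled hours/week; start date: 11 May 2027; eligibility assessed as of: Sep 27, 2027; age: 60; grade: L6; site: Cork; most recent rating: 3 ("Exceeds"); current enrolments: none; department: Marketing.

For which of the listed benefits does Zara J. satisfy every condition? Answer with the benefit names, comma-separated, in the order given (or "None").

Service from 11 May 2027 to Sep 27, 2027: 139 days.
RSU Program — status part-time ✓; service 139 days ≥ 12 weeks (≈84 days) ✓; grade L6 ≥ L5 ✓; 32 hrs/wk ≥ 25 ✓ → eligible.
Phone Allowance — status part-time ✗ (requires full-time or seasonal) → not eligible.
Caregiver Leave — status part-time ✓; service 139 days ≥ 8 weeks (≈56 days) ✓; 32 hrs/wk ≥ 15 ✓; not enrolled in Phone Allowance ✗ → not eligible.
401(k) Plan — service 139 days ≥ 12 weeks (≈84 days) ✓; site Cork ✗ (not Austin, Raleigh, or Boise) → not eligible.
Commuter Stipend — service 139 days < 3 years (≈1095 days) ✗ → not eligible.
AD&D Coverage — status part-time ✗ (requires seasonal) → not eligible.
Life Insurance — service 139 days ≥ 8 weeks (≈56 days) ✓; site Cork ✓; age 60 ≥ 25 ✓ → eligible.
Fitness Allowance — service 139 days ≥ 120 days ✓; grade L6 ≥ L6 ✓; age 60 ≥ 18 ✓; rating 3 ≥ 2 ✓ → eligible.

RSU Program, Life Insurance, Fitness Allowance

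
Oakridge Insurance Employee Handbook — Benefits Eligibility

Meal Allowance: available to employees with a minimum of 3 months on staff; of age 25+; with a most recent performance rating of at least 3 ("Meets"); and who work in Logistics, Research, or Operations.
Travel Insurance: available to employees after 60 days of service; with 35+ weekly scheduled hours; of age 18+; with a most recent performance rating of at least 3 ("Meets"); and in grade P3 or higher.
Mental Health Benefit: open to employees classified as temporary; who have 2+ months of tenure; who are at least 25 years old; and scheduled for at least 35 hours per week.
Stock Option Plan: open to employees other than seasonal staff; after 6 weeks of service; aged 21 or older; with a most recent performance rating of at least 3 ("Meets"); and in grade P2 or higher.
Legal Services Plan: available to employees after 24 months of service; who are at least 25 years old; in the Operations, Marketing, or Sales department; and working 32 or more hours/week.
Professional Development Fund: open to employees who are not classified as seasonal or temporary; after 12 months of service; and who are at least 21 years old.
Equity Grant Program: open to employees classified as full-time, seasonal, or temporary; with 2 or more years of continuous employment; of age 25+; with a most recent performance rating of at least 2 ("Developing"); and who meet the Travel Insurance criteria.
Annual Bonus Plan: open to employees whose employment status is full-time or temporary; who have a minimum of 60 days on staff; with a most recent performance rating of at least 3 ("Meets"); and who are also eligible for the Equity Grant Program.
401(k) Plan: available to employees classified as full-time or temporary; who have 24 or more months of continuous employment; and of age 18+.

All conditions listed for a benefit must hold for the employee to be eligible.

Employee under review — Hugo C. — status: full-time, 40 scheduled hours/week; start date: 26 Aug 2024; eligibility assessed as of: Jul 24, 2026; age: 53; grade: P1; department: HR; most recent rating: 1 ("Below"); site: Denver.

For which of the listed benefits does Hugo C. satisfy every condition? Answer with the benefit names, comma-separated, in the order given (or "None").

Service from 26 Aug 2024 to Jul 24, 2026: 697 days.
Meal Allowance — service 697 days ≥ 3 months (≈90 days) ✓; age 53 ≥ 25 ✓; rating 1 < 3 ✗ → not eligible.
Travel Insurance — service 697 days ≥ 60 days ✓; 40 hrs/wk ≥ 35 ✓; age 53 ≥ 18 ✓; rating 1 < 3 ✗ → not eligible.
Mental Health Benefit — status full-time ✗ (requires temporary) → not eligible.
Stock Option Plan — status full-time ✓ (not excluded); service 697 days ≥ 6 weeks (≈42 days) ✓; age 53 ≥ 21 ✓; rating 1 < 3 ✗ → not eligible.
Legal Services Plan — service 697 days < 24 months (≈720 days) ✗ → not eligible.
Professional Development Fund — status full-time ✓ (not excluded); service 697 days ≥ 12 months (≈360 days) ✓; age 53 ≥ 21 ✓ → eligible.
Equity Grant Program — status full-time ✓; service 697 days < 2 years (≈730 days) ✗ → not eligible.
Annual Bonus Plan — status full-time ✓; service 697 days ≥ 60 days ✓; rating 1 < 3 ✗ → not eligible.
401(k) Plan — status full-time ✓; service 697 days < 24 months (≈720 days) ✗ → not eligible.

Professional Development Fund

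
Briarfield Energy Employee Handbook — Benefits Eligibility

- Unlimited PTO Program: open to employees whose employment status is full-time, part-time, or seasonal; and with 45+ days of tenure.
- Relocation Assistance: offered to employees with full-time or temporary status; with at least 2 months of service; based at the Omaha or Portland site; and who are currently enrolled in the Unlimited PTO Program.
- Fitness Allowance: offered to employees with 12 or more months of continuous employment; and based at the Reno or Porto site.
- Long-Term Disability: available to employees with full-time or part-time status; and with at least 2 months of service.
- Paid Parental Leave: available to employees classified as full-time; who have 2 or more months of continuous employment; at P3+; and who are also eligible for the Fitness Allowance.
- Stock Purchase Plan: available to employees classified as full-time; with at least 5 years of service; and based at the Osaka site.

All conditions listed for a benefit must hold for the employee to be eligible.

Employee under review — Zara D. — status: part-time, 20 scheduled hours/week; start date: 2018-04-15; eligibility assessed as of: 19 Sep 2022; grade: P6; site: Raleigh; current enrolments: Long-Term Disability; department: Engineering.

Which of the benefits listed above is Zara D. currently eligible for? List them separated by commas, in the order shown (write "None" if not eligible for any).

Unlimited PTO Program, Long-Term Disability

Service from 2018-04-15 to 19 Sep 2022: 1618 days.
Unlimited PTO Program — status part-time ✓; service 1618 days ≥ 45 days ✓ → eligible.
Relocation Assistance — status part-time ✗ (requires full-time or temporary) → not eligible.
Fitness Allowance — service 1618 days ≥ 12 months (≈360 days) ✓; site Raleigh ✗ (not Reno or Porto) → not eligible.
Long-Term Disability — status part-time ✓; service 1618 days ≥ 2 months (≈60 days) ✓ → eligible.
Paid Parental Leave — status part-time ✗ (requires full-time) → not eligible.
Stock Purchase Plan — status part-time ✗ (requires full-time) → not eligible.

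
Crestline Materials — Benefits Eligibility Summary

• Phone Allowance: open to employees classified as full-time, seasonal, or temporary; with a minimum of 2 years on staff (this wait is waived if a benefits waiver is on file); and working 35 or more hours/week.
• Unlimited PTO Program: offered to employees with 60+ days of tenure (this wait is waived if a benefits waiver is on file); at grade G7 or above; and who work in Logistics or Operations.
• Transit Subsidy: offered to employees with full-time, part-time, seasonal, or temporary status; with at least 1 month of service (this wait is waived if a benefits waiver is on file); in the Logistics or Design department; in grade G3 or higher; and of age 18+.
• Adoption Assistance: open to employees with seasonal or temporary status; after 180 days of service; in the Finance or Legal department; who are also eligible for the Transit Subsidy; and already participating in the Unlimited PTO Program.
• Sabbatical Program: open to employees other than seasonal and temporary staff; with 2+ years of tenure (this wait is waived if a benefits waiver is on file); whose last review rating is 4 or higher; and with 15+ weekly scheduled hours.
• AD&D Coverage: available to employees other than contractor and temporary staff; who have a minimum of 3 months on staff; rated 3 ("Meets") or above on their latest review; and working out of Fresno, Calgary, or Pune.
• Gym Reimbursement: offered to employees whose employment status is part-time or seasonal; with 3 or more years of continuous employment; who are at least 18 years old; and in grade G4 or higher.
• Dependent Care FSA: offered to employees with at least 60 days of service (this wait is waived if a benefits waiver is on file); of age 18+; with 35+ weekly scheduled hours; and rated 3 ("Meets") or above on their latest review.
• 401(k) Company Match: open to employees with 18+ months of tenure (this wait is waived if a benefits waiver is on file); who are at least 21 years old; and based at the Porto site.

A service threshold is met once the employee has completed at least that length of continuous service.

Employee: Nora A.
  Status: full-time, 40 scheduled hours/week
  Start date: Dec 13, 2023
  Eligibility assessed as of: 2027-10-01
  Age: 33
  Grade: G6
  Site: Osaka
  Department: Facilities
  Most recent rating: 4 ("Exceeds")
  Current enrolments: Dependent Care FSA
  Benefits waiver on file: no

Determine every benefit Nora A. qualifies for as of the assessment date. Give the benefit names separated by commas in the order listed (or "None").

Service from Dec 13, 2023 to 2027-10-01: 1388 days.
Phone Allowance — status full-time ✓; no waiver, service 1388 days ≥ 2 years (≈730 days) ✓; 40 hrs/wk ≥ 35 ✓ → eligible.
Unlimited PTO Program — no waiver, service 1388 days ≥ 60 days ✓; grade G6 < G7 ✗ → not eligible.
Transit Subsidy — status full-time ✓; no waiver, service 1388 days ≥ 1 month (≈30 days) ✓; dept Facilities ✗ → not eligible.
Adoption Assistance — status full-time ✗ (requires seasonal or temporary) → not eligible.
Sabbatical Program — status full-time ✓ (not excluded); no waiver, service 1388 days ≥ 2 years (≈730 days) ✓; rating 4 ≥ 4 ✓; 40 hrs/wk ≥ 15 ✓ → eligible.
AD&D Coverage — status full-time ✓ (not excluded); service 1388 days ≥ 3 months (≈90 days) ✓; rating 4 ≥ 3 ✓; site Osaka ✗ (not Fresno, Calgary, or Pune) → not eligible.
Gym Reimbursement — status full-time ✗ (requires part-time or seasonal) → not eligible.
Dependent Care FSA — no waiver, service 1388 days ≥ 60 days ✓; age 33 ≥ 18 ✓; 40 hrs/wk ≥ 35 ✓; rating 4 ≥ 3 ✓ → eligible.
401(k) Company Match — no waiver, service 1388 days ≥ 18 months (≈540 days) ✓; age 33 ≥ 21 ✓; site Osaka ✗ (not Porto) → not eligible.

Phone Allowance, Sabbatical Program, Dependent Care FSA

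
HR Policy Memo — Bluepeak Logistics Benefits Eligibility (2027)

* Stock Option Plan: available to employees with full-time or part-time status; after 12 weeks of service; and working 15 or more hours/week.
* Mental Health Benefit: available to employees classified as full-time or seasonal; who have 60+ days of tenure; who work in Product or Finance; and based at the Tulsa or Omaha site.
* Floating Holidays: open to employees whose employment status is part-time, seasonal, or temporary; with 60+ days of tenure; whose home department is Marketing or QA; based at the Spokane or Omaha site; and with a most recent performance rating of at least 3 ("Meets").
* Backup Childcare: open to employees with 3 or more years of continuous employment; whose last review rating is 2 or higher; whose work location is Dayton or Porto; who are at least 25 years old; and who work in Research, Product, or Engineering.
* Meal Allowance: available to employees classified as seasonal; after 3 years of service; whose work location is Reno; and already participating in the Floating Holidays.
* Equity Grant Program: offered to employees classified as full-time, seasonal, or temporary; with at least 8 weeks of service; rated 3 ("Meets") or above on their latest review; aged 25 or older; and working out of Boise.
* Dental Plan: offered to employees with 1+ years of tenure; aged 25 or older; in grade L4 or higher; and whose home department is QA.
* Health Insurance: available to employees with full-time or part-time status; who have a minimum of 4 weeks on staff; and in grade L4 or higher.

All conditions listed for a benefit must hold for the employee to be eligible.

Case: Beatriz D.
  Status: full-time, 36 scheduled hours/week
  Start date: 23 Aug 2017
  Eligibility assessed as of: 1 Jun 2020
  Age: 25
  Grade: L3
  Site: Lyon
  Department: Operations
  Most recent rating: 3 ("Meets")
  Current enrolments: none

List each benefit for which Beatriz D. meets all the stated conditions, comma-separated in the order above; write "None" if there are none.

Service from 23 Aug 2017 to 1 Jun 2020: 1013 days.
Stock Option Plan — status full-time ✓; service 1013 days ≥ 12 weeks (≈84 days) ✓; 36 hrs/wk ≥ 15 ✓ → eligible.
Mental Health Benefit — status full-time ✓; service 1013 days ≥ 60 days ✓; dept Operations ✗ → not eligible.
Floating Holidays — status full-time ✗ (requires part-time, seasonal, or temporary) → not eligible.
Backup Childcare — service 1013 days < 3 years (≈1095 days) ✗ → not eligible.
Meal Allowance — status full-time ✗ (requires seasonal) → not eligible.
Equity Grant Program — status full-time ✓; service 1013 days ≥ 8 weeks (≈56 days) ✓; rating 3 ≥ 3 ✓; age 25 ≥ 25 ✓; site Lyon ✗ (not Boise) → not eligible.
Dental Plan — service 1013 days ≥ 1 year (≈365 days) ✓; age 25 ≥ 25 ✓; grade L3 < L4 ✗ → not eligible.
Health Insurance — status full-time ✓; service 1013 days ≥ 4 weeks (≈28 days) ✓; grade L3 < L4 ✗ → not eligible.

Stock Option Plan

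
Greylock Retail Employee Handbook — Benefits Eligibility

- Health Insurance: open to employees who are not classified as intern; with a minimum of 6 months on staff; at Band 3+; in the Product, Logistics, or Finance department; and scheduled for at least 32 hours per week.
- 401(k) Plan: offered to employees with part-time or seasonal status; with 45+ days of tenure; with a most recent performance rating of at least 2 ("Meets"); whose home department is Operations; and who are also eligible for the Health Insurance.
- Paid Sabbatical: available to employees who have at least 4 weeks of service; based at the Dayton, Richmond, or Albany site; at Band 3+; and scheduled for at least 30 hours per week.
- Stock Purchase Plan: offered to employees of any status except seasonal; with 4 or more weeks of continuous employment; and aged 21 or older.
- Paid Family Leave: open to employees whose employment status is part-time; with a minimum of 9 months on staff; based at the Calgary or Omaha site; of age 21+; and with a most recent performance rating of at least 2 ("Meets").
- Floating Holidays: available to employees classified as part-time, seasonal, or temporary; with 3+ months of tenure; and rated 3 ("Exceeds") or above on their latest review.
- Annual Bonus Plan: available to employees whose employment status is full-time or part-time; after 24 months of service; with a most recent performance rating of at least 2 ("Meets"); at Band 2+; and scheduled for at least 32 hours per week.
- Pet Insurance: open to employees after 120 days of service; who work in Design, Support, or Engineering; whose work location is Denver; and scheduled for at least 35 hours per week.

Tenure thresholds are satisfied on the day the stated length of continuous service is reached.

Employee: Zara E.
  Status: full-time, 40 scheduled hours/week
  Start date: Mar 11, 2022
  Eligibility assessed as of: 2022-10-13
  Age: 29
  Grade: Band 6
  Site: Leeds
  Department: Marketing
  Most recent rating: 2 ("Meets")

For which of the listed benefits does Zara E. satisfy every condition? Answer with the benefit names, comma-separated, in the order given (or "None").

Service from Mar 11, 2022 to 2022-10-13: 216 days.
Health Insurance — status full-time ✓ (not excluded); service 216 days ≥ 6 months (≈180 days) ✓; grade Band 6 ≥ Band 3 ✓; dept Marketing ✗ → not eligible.
401(k) Plan — status full-time ✗ (requires part-time or seasonal) → not eligible.
Paid Sabbatical — service 216 days ≥ 4 weeks (≈28 days) ✓; site Leeds ✗ (not Dayton, Richmond, or Albany) → not eligible.
Stock Purchase Plan — status full-time ✓ (not excluded); service 216 days ≥ 4 weeks (≈28 days) ✓; age 29 ≥ 21 ✓ → eligible.
Paid Family Leave — status full-time ✗ (requires part-time) → not eligible.
Floating Holidays — status full-time ✗ (requires part-time, seasonal, or temporary) → not eligible.
Annual Bonus Plan — status full-time ✓; service 216 days < 24 months (≈720 days) ✗ → not eligible.
Pet Insurance — service 216 days ≥ 120 days ✓; dept Marketing ✗ → not eligible.

Stock Purchase Plan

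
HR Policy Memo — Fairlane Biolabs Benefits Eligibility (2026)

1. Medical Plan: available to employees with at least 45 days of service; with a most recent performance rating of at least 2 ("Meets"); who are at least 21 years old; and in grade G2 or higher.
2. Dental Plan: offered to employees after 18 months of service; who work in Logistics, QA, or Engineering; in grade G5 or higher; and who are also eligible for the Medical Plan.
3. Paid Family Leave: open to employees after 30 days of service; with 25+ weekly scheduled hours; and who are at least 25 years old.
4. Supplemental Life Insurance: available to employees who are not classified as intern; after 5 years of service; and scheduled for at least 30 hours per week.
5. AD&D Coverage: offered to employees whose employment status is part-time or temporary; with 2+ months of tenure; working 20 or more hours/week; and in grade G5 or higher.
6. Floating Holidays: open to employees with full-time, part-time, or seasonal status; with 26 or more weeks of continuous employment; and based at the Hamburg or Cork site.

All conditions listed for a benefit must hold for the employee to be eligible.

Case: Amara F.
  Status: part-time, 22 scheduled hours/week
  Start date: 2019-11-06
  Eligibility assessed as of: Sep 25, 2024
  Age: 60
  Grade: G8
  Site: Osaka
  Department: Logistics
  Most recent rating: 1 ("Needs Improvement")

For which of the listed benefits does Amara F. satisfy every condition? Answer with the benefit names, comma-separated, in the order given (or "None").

Service from 2019-11-06 to Sep 25, 2024: 1785 days.
Medical Plan — service 1785 days ≥ 45 days ✓; rating 1 < 2 ✗ → not eligible.
Dental Plan — service 1785 days ≥ 18 months (≈540 days) ✓; dept Logistics ✓; grade G8 ≥ G5 ✓; not eligible for Medical Plan ✗ → not eligible.
Paid Family Leave — service 1785 days ≥ 30 days ✓; 22 hrs/wk < 25 ✗ → not eligible.
Supplemental Life Insurance — status part-time ✓ (not excluded); service 1785 days < 5 years (≈1825 days) ✗ → not eligible.
AD&D Coverage — status part-time ✓; service 1785 days ≥ 2 months (≈60 days) ✓; 22 hrs/wk ≥ 20 ✓; grade G8 ≥ G5 ✓ → eligible.
Floating Holidays — status part-time ✓; service 1785 days ≥ 26 weeks (≈182 days) ✓; site Osaka ✗ (not Hamburg or Cork) → not eligible.

AD&D Coverage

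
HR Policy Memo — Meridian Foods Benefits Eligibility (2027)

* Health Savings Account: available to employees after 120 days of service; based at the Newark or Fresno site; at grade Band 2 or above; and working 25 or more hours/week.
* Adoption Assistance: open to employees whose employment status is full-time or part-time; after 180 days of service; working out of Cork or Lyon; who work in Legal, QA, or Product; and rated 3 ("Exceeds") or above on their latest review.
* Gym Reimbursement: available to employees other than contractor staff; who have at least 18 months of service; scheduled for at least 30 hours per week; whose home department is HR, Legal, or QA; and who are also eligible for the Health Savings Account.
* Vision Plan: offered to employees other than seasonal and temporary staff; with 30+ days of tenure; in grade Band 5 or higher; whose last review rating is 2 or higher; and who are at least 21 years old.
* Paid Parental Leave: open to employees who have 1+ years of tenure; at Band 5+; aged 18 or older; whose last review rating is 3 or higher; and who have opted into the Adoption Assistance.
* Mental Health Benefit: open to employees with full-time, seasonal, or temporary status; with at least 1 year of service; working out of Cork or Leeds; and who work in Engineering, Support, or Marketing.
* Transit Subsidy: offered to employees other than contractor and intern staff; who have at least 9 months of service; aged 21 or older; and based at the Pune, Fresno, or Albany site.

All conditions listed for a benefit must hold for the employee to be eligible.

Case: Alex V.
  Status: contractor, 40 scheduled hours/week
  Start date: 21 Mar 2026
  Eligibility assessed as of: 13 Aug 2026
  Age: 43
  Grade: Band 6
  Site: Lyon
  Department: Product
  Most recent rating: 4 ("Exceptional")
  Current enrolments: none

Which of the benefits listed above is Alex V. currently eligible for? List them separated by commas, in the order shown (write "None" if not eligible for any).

Vision Plan

Service from 21 Mar 2026 to 13 Aug 2026: 145 days.
Health Savings Account — service 145 days ≥ 120 days ✓; site Lyon ✗ (not Newark or Fresno) → not eligible.
Adoption Assistance — status contractor ✗ (requires full-time or part-time) → not eligible.
Gym Reimbursement — status contractor ✗ (excluded) → not eligible.
Vision Plan — status contractor ✓ (not excluded); service 145 days ≥ 30 days ✓; grade Band 6 ≥ Band 5 ✓; rating 4 ≥ 2 ✓; age 43 ≥ 21 ✓ → eligible.
Paid Parental Leave — service 145 days < 1 year (≈365 days) ✗ → not eligible.
Mental Health Benefit — status contractor ✗ (requires full-time, seasonal, or temporary) → not eligible.
Transit Subsidy — status contractor ✗ (excluded) → not eligible.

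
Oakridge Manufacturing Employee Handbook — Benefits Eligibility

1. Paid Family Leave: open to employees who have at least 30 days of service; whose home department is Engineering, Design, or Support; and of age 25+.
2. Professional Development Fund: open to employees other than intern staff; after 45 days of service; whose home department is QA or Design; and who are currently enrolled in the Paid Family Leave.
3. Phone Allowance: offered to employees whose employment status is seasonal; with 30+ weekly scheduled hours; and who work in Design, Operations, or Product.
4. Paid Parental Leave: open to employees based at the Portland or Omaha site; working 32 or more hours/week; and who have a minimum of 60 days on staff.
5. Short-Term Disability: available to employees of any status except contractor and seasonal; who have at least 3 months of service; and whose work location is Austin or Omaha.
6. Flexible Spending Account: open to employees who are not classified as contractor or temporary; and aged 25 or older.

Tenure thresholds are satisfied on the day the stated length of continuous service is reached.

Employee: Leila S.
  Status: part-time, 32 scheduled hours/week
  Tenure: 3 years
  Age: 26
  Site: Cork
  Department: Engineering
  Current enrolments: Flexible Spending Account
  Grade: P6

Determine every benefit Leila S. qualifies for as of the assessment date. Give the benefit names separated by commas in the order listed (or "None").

Paid Family Leave, Flexible Spending Account

Paid Family Leave — service 3 years ≥ 30 days ✓; dept Engineering ✓; age 26 ≥ 25 ✓ → eligible.
Professional Development Fund — status part-time ✓ (not excluded); service 3 years ≥ 45 days ✓; dept Engineering ✗ → not eligible.
Phone Allowance — status part-time ✗ (requires seasonal) → not eligible.
Paid Parental Leave — site Cork ✗ (not Portland or Omaha) → not eligible.
Short-Term Disability — status part-time ✓ (not excluded); service 3 years ≥ 3 months (≈90 days) ✓; site Cork ✗ (not Austin or Omaha) → not eligible.
Flexible Spending Account — status part-time ✓ (not excluded); age 26 ≥ 25 ✓ → eligible.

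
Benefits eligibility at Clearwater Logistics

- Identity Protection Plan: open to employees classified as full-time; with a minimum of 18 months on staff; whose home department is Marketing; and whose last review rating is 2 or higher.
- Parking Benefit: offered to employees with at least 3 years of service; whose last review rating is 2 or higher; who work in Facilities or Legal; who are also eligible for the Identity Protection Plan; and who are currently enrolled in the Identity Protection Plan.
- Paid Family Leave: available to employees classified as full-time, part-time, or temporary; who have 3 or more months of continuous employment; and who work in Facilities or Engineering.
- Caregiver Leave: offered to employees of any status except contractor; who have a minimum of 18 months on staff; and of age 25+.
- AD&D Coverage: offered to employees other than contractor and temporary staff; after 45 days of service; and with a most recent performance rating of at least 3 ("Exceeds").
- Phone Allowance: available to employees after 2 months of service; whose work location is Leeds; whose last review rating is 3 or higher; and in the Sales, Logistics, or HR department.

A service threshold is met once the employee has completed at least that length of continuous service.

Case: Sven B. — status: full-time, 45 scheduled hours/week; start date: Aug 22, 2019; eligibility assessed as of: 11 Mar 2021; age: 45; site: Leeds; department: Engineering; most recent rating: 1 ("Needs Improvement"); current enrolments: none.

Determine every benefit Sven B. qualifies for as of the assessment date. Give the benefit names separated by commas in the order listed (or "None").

Service from Aug 22, 2019 to 11 Mar 2021: 567 days.
Identity Protection Plan — status full-time ✓; service 567 days ≥ 18 months (≈540 days) ✓; dept Engineering ✗ → not eligible.
Parking Benefit — service 567 days < 3 years (≈1095 days) ✗ → not eligible.
Paid Family Leave — status full-time ✓; service 567 days ≥ 3 months (≈90 days) ✓; dept Engineering ✓ → eligible.
Caregiver Leave — status full-time ✓ (not excluded); service 567 days ≥ 18 months (≈540 days) ✓; age 45 ≥ 25 ✓ → eligible.
AD&D Coverage — status full-time ✓ (not excluded); service 567 days ≥ 45 days ✓; rating 1 < 3 ✗ → not eligible.
Phone Allowance — service 567 days ≥ 2 months (≈60 days) ✓; site Leeds ✓; rating 1 < 3 ✗ → not eligible.

Paid Family Leave, Caregiver Leave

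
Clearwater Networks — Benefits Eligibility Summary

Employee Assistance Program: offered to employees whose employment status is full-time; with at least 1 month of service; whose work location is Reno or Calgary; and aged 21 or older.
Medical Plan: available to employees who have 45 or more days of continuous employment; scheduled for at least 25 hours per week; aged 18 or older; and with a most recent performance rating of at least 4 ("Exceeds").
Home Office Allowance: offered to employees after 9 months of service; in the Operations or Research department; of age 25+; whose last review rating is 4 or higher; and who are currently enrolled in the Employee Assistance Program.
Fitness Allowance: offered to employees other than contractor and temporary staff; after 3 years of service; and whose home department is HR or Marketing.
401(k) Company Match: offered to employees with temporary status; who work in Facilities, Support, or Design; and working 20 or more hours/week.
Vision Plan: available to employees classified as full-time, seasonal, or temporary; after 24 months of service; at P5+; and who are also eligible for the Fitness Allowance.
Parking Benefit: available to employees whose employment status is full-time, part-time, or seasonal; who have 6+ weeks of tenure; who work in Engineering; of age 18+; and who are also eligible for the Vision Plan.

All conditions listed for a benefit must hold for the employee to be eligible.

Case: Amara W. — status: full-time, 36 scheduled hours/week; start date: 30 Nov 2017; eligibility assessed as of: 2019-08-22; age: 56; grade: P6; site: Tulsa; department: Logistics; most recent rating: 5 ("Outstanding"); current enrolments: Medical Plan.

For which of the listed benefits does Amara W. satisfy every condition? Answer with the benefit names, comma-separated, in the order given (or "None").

Service from 30 Nov 2017 to 2019-08-22: 630 days.
Employee Assistance Program — status full-time ✓; service 630 days ≥ 1 month (≈30 days) ✓; site Tulsa ✗ (not Reno or Calgary) → not eligible.
Medical Plan — service 630 days ≥ 45 days ✓; 36 hrs/wk ≥ 25 ✓; age 56 ≥ 18 ✓; rating 5 ≥ 4 ✓ → eligible.
Home Office Allowance — service 630 days ≥ 9 months (≈270 days) ✓; dept Logistics ✗ → not eligible.
Fitness Allowance — status full-time ✓ (not excluded); service 630 days < 3 years (≈1095 days) ✗ → not eligible.
401(k) Company Match — status full-time ✗ (requires temporary) → not eligible.
Vision Plan — status full-time ✓; service 630 days < 24 months (≈720 days) ✗ → not eligible.
Parking Benefit — status full-time ✓; service 630 days ≥ 6 weeks (≈42 days) ✓; dept Logistics ✗ → not eligible.

Medical Plan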